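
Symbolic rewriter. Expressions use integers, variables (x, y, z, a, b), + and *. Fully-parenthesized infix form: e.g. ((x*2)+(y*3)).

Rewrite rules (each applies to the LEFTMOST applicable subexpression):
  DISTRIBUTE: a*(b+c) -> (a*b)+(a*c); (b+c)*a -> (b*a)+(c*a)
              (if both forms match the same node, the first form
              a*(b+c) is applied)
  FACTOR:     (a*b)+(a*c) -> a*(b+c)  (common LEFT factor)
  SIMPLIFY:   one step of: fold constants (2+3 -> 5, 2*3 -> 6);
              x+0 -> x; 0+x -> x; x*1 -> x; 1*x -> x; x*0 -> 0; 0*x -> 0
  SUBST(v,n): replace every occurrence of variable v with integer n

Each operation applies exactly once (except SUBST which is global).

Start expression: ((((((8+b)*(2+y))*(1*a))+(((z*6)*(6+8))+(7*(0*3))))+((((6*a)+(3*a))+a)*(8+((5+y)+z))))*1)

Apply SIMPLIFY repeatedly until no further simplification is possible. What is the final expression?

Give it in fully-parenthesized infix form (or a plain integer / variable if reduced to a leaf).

Start: ((((((8+b)*(2+y))*(1*a))+(((z*6)*(6+8))+(7*(0*3))))+((((6*a)+(3*a))+a)*(8+((5+y)+z))))*1)
Step 1: at root: ((((((8+b)*(2+y))*(1*a))+(((z*6)*(6+8))+(7*(0*3))))+((((6*a)+(3*a))+a)*(8+((5+y)+z))))*1) -> (((((8+b)*(2+y))*(1*a))+(((z*6)*(6+8))+(7*(0*3))))+((((6*a)+(3*a))+a)*(8+((5+y)+z)))); overall: ((((((8+b)*(2+y))*(1*a))+(((z*6)*(6+8))+(7*(0*3))))+((((6*a)+(3*a))+a)*(8+((5+y)+z))))*1) -> (((((8+b)*(2+y))*(1*a))+(((z*6)*(6+8))+(7*(0*3))))+((((6*a)+(3*a))+a)*(8+((5+y)+z))))
Step 2: at LLR: (1*a) -> a; overall: (((((8+b)*(2+y))*(1*a))+(((z*6)*(6+8))+(7*(0*3))))+((((6*a)+(3*a))+a)*(8+((5+y)+z)))) -> (((((8+b)*(2+y))*a)+(((z*6)*(6+8))+(7*(0*3))))+((((6*a)+(3*a))+a)*(8+((5+y)+z))))
Step 3: at LRLR: (6+8) -> 14; overall: (((((8+b)*(2+y))*a)+(((z*6)*(6+8))+(7*(0*3))))+((((6*a)+(3*a))+a)*(8+((5+y)+z)))) -> (((((8+b)*(2+y))*a)+(((z*6)*14)+(7*(0*3))))+((((6*a)+(3*a))+a)*(8+((5+y)+z))))
Step 4: at LRRR: (0*3) -> 0; overall: (((((8+b)*(2+y))*a)+(((z*6)*14)+(7*(0*3))))+((((6*a)+(3*a))+a)*(8+((5+y)+z)))) -> (((((8+b)*(2+y))*a)+(((z*6)*14)+(7*0)))+((((6*a)+(3*a))+a)*(8+((5+y)+z))))
Step 5: at LRR: (7*0) -> 0; overall: (((((8+b)*(2+y))*a)+(((z*6)*14)+(7*0)))+((((6*a)+(3*a))+a)*(8+((5+y)+z)))) -> (((((8+b)*(2+y))*a)+(((z*6)*14)+0))+((((6*a)+(3*a))+a)*(8+((5+y)+z))))
Step 6: at LR: (((z*6)*14)+0) -> ((z*6)*14); overall: (((((8+b)*(2+y))*a)+(((z*6)*14)+0))+((((6*a)+(3*a))+a)*(8+((5+y)+z)))) -> (((((8+b)*(2+y))*a)+((z*6)*14))+((((6*a)+(3*a))+a)*(8+((5+y)+z))))
Fixed point: (((((8+b)*(2+y))*a)+((z*6)*14))+((((6*a)+(3*a))+a)*(8+((5+y)+z))))

Answer: (((((8+b)*(2+y))*a)+((z*6)*14))+((((6*a)+(3*a))+a)*(8+((5+y)+z))))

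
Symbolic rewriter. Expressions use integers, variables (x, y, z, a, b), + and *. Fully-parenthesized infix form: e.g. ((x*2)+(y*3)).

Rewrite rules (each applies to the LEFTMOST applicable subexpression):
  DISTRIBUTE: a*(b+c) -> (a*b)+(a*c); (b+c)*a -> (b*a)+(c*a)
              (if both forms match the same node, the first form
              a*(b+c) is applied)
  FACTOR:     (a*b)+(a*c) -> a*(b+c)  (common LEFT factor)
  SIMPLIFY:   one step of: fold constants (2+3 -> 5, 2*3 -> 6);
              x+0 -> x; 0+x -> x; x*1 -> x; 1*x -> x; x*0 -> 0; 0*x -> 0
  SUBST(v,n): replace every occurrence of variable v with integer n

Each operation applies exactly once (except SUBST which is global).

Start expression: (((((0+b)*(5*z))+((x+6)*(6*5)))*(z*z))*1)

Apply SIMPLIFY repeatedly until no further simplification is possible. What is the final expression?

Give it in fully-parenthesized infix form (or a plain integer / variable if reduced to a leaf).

Answer: (((b*(5*z))+((x+6)*30))*(z*z))

Derivation:
Start: (((((0+b)*(5*z))+((x+6)*(6*5)))*(z*z))*1)
Step 1: at root: (((((0+b)*(5*z))+((x+6)*(6*5)))*(z*z))*1) -> ((((0+b)*(5*z))+((x+6)*(6*5)))*(z*z)); overall: (((((0+b)*(5*z))+((x+6)*(6*5)))*(z*z))*1) -> ((((0+b)*(5*z))+((x+6)*(6*5)))*(z*z))
Step 2: at LLL: (0+b) -> b; overall: ((((0+b)*(5*z))+((x+6)*(6*5)))*(z*z)) -> (((b*(5*z))+((x+6)*(6*5)))*(z*z))
Step 3: at LRR: (6*5) -> 30; overall: (((b*(5*z))+((x+6)*(6*5)))*(z*z)) -> (((b*(5*z))+((x+6)*30))*(z*z))
Fixed point: (((b*(5*z))+((x+6)*30))*(z*z))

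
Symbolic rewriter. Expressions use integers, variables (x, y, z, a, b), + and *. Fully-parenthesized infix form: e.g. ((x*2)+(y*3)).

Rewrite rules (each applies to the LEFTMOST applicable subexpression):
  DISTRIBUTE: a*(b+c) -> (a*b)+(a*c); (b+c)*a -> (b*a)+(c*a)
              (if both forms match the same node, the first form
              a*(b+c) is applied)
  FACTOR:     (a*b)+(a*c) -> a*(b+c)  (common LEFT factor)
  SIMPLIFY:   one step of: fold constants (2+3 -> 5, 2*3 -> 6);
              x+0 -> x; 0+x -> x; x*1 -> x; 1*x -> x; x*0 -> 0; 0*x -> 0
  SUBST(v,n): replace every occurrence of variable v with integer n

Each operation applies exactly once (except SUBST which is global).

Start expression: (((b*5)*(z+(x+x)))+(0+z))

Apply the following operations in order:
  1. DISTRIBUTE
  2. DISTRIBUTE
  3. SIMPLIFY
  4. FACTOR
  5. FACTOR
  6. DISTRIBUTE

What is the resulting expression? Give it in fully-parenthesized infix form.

Answer: ((((b*5)*z)+((b*5)*(x+x)))+z)

Derivation:
Start: (((b*5)*(z+(x+x)))+(0+z))
Apply DISTRIBUTE at L (target: ((b*5)*(z+(x+x)))): (((b*5)*(z+(x+x)))+(0+z)) -> ((((b*5)*z)+((b*5)*(x+x)))+(0+z))
Apply DISTRIBUTE at LR (target: ((b*5)*(x+x))): ((((b*5)*z)+((b*5)*(x+x)))+(0+z)) -> ((((b*5)*z)+(((b*5)*x)+((b*5)*x)))+(0+z))
Apply SIMPLIFY at R (target: (0+z)): ((((b*5)*z)+(((b*5)*x)+((b*5)*x)))+(0+z)) -> ((((b*5)*z)+(((b*5)*x)+((b*5)*x)))+z)
Apply FACTOR at LR (target: (((b*5)*x)+((b*5)*x))): ((((b*5)*z)+(((b*5)*x)+((b*5)*x)))+z) -> ((((b*5)*z)+((b*5)*(x+x)))+z)
Apply FACTOR at L (target: (((b*5)*z)+((b*5)*(x+x)))): ((((b*5)*z)+((b*5)*(x+x)))+z) -> (((b*5)*(z+(x+x)))+z)
Apply DISTRIBUTE at L (target: ((b*5)*(z+(x+x)))): (((b*5)*(z+(x+x)))+z) -> ((((b*5)*z)+((b*5)*(x+x)))+z)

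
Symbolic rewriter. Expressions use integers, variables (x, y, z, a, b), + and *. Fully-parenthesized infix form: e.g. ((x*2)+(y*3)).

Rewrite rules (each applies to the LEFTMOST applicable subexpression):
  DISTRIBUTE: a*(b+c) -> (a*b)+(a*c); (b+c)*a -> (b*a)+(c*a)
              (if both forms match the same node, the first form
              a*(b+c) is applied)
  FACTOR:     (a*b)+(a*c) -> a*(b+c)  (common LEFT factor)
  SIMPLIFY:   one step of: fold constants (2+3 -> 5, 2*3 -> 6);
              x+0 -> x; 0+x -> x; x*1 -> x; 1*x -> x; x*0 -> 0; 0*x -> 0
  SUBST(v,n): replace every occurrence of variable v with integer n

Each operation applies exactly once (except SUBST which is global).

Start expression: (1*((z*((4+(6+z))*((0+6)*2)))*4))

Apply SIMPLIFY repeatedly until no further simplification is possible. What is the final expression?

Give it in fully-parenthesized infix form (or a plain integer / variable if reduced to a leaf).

Answer: ((z*((4+(6+z))*12))*4)

Derivation:
Start: (1*((z*((4+(6+z))*((0+6)*2)))*4))
Step 1: at root: (1*((z*((4+(6+z))*((0+6)*2)))*4)) -> ((z*((4+(6+z))*((0+6)*2)))*4); overall: (1*((z*((4+(6+z))*((0+6)*2)))*4)) -> ((z*((4+(6+z))*((0+6)*2)))*4)
Step 2: at LRRL: (0+6) -> 6; overall: ((z*((4+(6+z))*((0+6)*2)))*4) -> ((z*((4+(6+z))*(6*2)))*4)
Step 3: at LRR: (6*2) -> 12; overall: ((z*((4+(6+z))*(6*2)))*4) -> ((z*((4+(6+z))*12))*4)
Fixed point: ((z*((4+(6+z))*12))*4)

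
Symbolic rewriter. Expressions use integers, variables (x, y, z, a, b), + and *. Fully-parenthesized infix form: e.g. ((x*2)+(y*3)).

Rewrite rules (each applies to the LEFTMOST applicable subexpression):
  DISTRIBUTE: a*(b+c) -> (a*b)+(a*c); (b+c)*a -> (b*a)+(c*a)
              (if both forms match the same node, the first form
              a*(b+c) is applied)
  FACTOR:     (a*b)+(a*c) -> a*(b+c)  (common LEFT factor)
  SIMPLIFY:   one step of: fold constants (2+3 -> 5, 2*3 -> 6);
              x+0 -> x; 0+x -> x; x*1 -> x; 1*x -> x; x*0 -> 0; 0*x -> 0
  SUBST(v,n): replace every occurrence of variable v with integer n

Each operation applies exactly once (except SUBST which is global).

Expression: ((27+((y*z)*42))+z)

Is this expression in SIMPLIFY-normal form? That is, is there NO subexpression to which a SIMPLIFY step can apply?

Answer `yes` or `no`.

Expression: ((27+((y*z)*42))+z)
Scanning for simplifiable subexpressions (pre-order)...
  at root: ((27+((y*z)*42))+z) (not simplifiable)
  at L: (27+((y*z)*42)) (not simplifiable)
  at LR: ((y*z)*42) (not simplifiable)
  at LRL: (y*z) (not simplifiable)
Result: no simplifiable subexpression found -> normal form.

Answer: yes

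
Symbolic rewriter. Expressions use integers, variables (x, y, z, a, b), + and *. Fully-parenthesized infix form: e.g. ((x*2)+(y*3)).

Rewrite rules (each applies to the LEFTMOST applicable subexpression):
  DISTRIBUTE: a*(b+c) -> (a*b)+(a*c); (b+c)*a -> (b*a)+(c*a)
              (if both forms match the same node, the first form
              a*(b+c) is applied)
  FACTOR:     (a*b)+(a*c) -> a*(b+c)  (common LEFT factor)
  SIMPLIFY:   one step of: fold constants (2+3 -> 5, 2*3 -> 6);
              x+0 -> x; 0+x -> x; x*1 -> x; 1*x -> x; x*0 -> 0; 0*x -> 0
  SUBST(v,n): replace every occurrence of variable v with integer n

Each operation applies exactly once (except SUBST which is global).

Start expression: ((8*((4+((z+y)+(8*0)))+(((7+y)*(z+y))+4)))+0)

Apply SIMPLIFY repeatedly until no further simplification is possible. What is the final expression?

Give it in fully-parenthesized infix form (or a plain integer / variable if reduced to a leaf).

Answer: (8*((4+(z+y))+(((7+y)*(z+y))+4)))

Derivation:
Start: ((8*((4+((z+y)+(8*0)))+(((7+y)*(z+y))+4)))+0)
Step 1: at root: ((8*((4+((z+y)+(8*0)))+(((7+y)*(z+y))+4)))+0) -> (8*((4+((z+y)+(8*0)))+(((7+y)*(z+y))+4))); overall: ((8*((4+((z+y)+(8*0)))+(((7+y)*(z+y))+4)))+0) -> (8*((4+((z+y)+(8*0)))+(((7+y)*(z+y))+4)))
Step 2: at RLRR: (8*0) -> 0; overall: (8*((4+((z+y)+(8*0)))+(((7+y)*(z+y))+4))) -> (8*((4+((z+y)+0))+(((7+y)*(z+y))+4)))
Step 3: at RLR: ((z+y)+0) -> (z+y); overall: (8*((4+((z+y)+0))+(((7+y)*(z+y))+4))) -> (8*((4+(z+y))+(((7+y)*(z+y))+4)))
Fixed point: (8*((4+(z+y))+(((7+y)*(z+y))+4)))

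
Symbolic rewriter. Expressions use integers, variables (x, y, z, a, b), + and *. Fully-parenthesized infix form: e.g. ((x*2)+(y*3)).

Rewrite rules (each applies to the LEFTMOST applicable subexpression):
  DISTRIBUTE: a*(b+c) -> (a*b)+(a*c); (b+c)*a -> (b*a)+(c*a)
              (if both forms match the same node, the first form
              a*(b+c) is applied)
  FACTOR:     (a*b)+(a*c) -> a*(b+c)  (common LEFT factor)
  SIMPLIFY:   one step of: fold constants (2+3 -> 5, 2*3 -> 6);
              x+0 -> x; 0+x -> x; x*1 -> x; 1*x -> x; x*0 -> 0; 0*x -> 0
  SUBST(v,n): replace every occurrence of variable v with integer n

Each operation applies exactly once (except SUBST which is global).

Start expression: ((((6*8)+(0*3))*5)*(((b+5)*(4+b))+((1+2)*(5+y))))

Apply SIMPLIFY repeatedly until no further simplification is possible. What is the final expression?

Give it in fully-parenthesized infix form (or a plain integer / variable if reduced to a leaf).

Start: ((((6*8)+(0*3))*5)*(((b+5)*(4+b))+((1+2)*(5+y))))
Step 1: at LLL: (6*8) -> 48; overall: ((((6*8)+(0*3))*5)*(((b+5)*(4+b))+((1+2)*(5+y)))) -> (((48+(0*3))*5)*(((b+5)*(4+b))+((1+2)*(5+y))))
Step 2: at LLR: (0*3) -> 0; overall: (((48+(0*3))*5)*(((b+5)*(4+b))+((1+2)*(5+y)))) -> (((48+0)*5)*(((b+5)*(4+b))+((1+2)*(5+y))))
Step 3: at LL: (48+0) -> 48; overall: (((48+0)*5)*(((b+5)*(4+b))+((1+2)*(5+y)))) -> ((48*5)*(((b+5)*(4+b))+((1+2)*(5+y))))
Step 4: at L: (48*5) -> 240; overall: ((48*5)*(((b+5)*(4+b))+((1+2)*(5+y)))) -> (240*(((b+5)*(4+b))+((1+2)*(5+y))))
Step 5: at RRL: (1+2) -> 3; overall: (240*(((b+5)*(4+b))+((1+2)*(5+y)))) -> (240*(((b+5)*(4+b))+(3*(5+y))))
Fixed point: (240*(((b+5)*(4+b))+(3*(5+y))))

Answer: (240*(((b+5)*(4+b))+(3*(5+y))))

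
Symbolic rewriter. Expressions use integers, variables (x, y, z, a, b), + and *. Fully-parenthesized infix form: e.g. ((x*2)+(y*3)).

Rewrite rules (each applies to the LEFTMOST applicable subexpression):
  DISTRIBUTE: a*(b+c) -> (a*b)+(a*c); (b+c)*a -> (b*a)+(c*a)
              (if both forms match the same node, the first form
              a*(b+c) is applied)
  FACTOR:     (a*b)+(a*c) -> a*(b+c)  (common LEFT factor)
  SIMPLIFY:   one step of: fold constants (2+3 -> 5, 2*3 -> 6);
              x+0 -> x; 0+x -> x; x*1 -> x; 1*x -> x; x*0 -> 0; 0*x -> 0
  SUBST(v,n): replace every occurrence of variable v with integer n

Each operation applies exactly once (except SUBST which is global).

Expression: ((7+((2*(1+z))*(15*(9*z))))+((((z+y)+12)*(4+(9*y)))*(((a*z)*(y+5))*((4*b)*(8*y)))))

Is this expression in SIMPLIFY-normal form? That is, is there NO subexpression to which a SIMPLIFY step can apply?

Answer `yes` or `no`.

Answer: yes

Derivation:
Expression: ((7+((2*(1+z))*(15*(9*z))))+((((z+y)+12)*(4+(9*y)))*(((a*z)*(y+5))*((4*b)*(8*y)))))
Scanning for simplifiable subexpressions (pre-order)...
  at root: ((7+((2*(1+z))*(15*(9*z))))+((((z+y)+12)*(4+(9*y)))*(((a*z)*(y+5))*((4*b)*(8*y))))) (not simplifiable)
  at L: (7+((2*(1+z))*(15*(9*z)))) (not simplifiable)
  at LR: ((2*(1+z))*(15*(9*z))) (not simplifiable)
  at LRL: (2*(1+z)) (not simplifiable)
  at LRLR: (1+z) (not simplifiable)
  at LRR: (15*(9*z)) (not simplifiable)
  at LRRR: (9*z) (not simplifiable)
  at R: ((((z+y)+12)*(4+(9*y)))*(((a*z)*(y+5))*((4*b)*(8*y)))) (not simplifiable)
  at RL: (((z+y)+12)*(4+(9*y))) (not simplifiable)
  at RLL: ((z+y)+12) (not simplifiable)
  at RLLL: (z+y) (not simplifiable)
  at RLR: (4+(9*y)) (not simplifiable)
  at RLRR: (9*y) (not simplifiable)
  at RR: (((a*z)*(y+5))*((4*b)*(8*y))) (not simplifiable)
  at RRL: ((a*z)*(y+5)) (not simplifiable)
  at RRLL: (a*z) (not simplifiable)
  at RRLR: (y+5) (not simplifiable)
  at RRR: ((4*b)*(8*y)) (not simplifiable)
  at RRRL: (4*b) (not simplifiable)
  at RRRR: (8*y) (not simplifiable)
Result: no simplifiable subexpression found -> normal form.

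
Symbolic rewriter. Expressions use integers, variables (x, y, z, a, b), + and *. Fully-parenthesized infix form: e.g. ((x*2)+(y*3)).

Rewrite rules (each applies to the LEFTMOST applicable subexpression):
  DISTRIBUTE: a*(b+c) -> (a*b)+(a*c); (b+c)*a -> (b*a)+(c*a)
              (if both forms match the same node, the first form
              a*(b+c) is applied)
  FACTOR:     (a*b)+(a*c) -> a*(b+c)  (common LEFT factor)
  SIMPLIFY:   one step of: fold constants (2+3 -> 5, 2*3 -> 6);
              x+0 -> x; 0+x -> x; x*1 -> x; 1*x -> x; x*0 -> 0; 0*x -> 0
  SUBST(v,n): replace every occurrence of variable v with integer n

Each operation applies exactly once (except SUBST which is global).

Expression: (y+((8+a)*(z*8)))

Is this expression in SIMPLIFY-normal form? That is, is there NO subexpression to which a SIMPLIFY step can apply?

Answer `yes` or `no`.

Expression: (y+((8+a)*(z*8)))
Scanning for simplifiable subexpressions (pre-order)...
  at root: (y+((8+a)*(z*8))) (not simplifiable)
  at R: ((8+a)*(z*8)) (not simplifiable)
  at RL: (8+a) (not simplifiable)
  at RR: (z*8) (not simplifiable)
Result: no simplifiable subexpression found -> normal form.

Answer: yes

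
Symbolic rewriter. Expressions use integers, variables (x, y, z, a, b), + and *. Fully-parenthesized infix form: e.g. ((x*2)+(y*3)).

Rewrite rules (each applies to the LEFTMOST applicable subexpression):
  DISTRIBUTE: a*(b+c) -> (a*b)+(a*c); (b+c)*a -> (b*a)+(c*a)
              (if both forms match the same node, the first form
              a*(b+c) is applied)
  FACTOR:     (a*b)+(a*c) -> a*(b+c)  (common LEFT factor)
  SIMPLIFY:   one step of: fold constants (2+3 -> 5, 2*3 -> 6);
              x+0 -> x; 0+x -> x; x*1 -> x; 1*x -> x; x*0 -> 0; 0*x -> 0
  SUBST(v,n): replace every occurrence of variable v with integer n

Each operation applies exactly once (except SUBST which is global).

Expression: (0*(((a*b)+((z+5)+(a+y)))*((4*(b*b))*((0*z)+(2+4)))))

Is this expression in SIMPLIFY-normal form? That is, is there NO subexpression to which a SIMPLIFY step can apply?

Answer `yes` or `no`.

Answer: no

Derivation:
Expression: (0*(((a*b)+((z+5)+(a+y)))*((4*(b*b))*((0*z)+(2+4)))))
Scanning for simplifiable subexpressions (pre-order)...
  at root: (0*(((a*b)+((z+5)+(a+y)))*((4*(b*b))*((0*z)+(2+4))))) (SIMPLIFIABLE)
  at R: (((a*b)+((z+5)+(a+y)))*((4*(b*b))*((0*z)+(2+4)))) (not simplifiable)
  at RL: ((a*b)+((z+5)+(a+y))) (not simplifiable)
  at RLL: (a*b) (not simplifiable)
  at RLR: ((z+5)+(a+y)) (not simplifiable)
  at RLRL: (z+5) (not simplifiable)
  at RLRR: (a+y) (not simplifiable)
  at RR: ((4*(b*b))*((0*z)+(2+4))) (not simplifiable)
  at RRL: (4*(b*b)) (not simplifiable)
  at RRLR: (b*b) (not simplifiable)
  at RRR: ((0*z)+(2+4)) (not simplifiable)
  at RRRL: (0*z) (SIMPLIFIABLE)
  at RRRR: (2+4) (SIMPLIFIABLE)
Found simplifiable subexpr at path root: (0*(((a*b)+((z+5)+(a+y)))*((4*(b*b))*((0*z)+(2+4)))))
One SIMPLIFY step would give: 0
-> NOT in normal form.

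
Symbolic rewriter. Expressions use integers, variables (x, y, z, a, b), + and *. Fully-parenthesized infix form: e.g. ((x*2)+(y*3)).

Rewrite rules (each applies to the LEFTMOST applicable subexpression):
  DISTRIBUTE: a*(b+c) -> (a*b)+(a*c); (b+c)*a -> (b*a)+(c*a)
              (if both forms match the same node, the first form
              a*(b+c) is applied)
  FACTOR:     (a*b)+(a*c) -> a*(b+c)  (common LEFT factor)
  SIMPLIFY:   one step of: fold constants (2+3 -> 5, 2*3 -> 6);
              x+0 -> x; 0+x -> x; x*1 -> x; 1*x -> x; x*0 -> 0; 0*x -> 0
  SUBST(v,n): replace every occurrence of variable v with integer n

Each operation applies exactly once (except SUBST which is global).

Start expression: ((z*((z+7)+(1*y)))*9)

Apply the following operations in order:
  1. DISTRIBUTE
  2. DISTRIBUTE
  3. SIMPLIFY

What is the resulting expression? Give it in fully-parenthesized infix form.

Start: ((z*((z+7)+(1*y)))*9)
Apply DISTRIBUTE at L (target: (z*((z+7)+(1*y)))): ((z*((z+7)+(1*y)))*9) -> (((z*(z+7))+(z*(1*y)))*9)
Apply DISTRIBUTE at root (target: (((z*(z+7))+(z*(1*y)))*9)): (((z*(z+7))+(z*(1*y)))*9) -> (((z*(z+7))*9)+((z*(1*y))*9))
Apply SIMPLIFY at RLR (target: (1*y)): (((z*(z+7))*9)+((z*(1*y))*9)) -> (((z*(z+7))*9)+((z*y)*9))

Answer: (((z*(z+7))*9)+((z*y)*9))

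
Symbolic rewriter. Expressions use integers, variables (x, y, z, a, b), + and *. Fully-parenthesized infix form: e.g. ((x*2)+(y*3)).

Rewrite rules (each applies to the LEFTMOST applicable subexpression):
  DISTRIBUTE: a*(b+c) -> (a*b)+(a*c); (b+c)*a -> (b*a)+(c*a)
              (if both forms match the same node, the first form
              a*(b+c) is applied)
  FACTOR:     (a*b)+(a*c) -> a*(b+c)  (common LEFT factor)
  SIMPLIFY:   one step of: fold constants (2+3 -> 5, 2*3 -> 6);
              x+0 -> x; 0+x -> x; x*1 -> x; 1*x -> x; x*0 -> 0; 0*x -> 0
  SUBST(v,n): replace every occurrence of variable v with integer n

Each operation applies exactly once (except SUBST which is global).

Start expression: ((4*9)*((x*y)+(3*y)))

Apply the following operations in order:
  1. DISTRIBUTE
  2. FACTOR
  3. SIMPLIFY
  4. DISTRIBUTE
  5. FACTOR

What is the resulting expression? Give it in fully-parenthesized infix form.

Start: ((4*9)*((x*y)+(3*y)))
Apply DISTRIBUTE at root (target: ((4*9)*((x*y)+(3*y)))): ((4*9)*((x*y)+(3*y))) -> (((4*9)*(x*y))+((4*9)*(3*y)))
Apply FACTOR at root (target: (((4*9)*(x*y))+((4*9)*(3*y)))): (((4*9)*(x*y))+((4*9)*(3*y))) -> ((4*9)*((x*y)+(3*y)))
Apply SIMPLIFY at L (target: (4*9)): ((4*9)*((x*y)+(3*y))) -> (36*((x*y)+(3*y)))
Apply DISTRIBUTE at root (target: (36*((x*y)+(3*y)))): (36*((x*y)+(3*y))) -> ((36*(x*y))+(36*(3*y)))
Apply FACTOR at root (target: ((36*(x*y))+(36*(3*y)))): ((36*(x*y))+(36*(3*y))) -> (36*((x*y)+(3*y)))

Answer: (36*((x*y)+(3*y)))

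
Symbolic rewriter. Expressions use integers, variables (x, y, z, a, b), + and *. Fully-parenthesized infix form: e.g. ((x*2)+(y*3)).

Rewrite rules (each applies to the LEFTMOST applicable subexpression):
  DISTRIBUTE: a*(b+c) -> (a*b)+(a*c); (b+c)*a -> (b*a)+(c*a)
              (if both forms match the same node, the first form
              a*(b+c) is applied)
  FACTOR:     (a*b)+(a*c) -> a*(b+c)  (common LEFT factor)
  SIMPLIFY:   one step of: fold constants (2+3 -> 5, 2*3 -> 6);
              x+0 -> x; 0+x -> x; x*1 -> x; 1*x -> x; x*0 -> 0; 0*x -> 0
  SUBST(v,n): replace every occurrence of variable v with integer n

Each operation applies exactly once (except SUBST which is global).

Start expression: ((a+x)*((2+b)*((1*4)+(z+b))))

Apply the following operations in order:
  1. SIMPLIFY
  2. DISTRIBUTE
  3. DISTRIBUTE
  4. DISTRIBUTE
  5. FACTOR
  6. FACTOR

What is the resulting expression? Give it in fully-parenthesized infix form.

Start: ((a+x)*((2+b)*((1*4)+(z+b))))
Apply SIMPLIFY at RRL (target: (1*4)): ((a+x)*((2+b)*((1*4)+(z+b)))) -> ((a+x)*((2+b)*(4+(z+b))))
Apply DISTRIBUTE at root (target: ((a+x)*((2+b)*(4+(z+b))))): ((a+x)*((2+b)*(4+(z+b)))) -> ((a*((2+b)*(4+(z+b))))+(x*((2+b)*(4+(z+b)))))
Apply DISTRIBUTE at LR (target: ((2+b)*(4+(z+b)))): ((a*((2+b)*(4+(z+b))))+(x*((2+b)*(4+(z+b))))) -> ((a*(((2+b)*4)+((2+b)*(z+b))))+(x*((2+b)*(4+(z+b)))))
Apply DISTRIBUTE at L (target: (a*(((2+b)*4)+((2+b)*(z+b))))): ((a*(((2+b)*4)+((2+b)*(z+b))))+(x*((2+b)*(4+(z+b))))) -> (((a*((2+b)*4))+(a*((2+b)*(z+b))))+(x*((2+b)*(4+(z+b)))))
Apply FACTOR at L (target: ((a*((2+b)*4))+(a*((2+b)*(z+b))))): (((a*((2+b)*4))+(a*((2+b)*(z+b))))+(x*((2+b)*(4+(z+b))))) -> ((a*(((2+b)*4)+((2+b)*(z+b))))+(x*((2+b)*(4+(z+b)))))
Apply FACTOR at LR (target: (((2+b)*4)+((2+b)*(z+b)))): ((a*(((2+b)*4)+((2+b)*(z+b))))+(x*((2+b)*(4+(z+b))))) -> ((a*((2+b)*(4+(z+b))))+(x*((2+b)*(4+(z+b)))))

Answer: ((a*((2+b)*(4+(z+b))))+(x*((2+b)*(4+(z+b)))))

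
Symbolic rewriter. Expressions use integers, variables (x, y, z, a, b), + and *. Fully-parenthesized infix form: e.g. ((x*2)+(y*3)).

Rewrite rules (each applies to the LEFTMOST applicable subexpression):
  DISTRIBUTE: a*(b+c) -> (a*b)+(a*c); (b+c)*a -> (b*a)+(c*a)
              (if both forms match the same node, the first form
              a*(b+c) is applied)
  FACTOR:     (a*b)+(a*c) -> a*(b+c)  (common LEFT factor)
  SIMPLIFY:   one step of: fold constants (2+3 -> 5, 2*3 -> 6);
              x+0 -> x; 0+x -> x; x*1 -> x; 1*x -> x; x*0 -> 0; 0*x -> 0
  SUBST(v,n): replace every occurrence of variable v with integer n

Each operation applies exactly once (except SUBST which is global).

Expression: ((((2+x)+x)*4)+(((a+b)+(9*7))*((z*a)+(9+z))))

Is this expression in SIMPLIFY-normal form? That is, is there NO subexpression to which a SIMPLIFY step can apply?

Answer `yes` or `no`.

Answer: no

Derivation:
Expression: ((((2+x)+x)*4)+(((a+b)+(9*7))*((z*a)+(9+z))))
Scanning for simplifiable subexpressions (pre-order)...
  at root: ((((2+x)+x)*4)+(((a+b)+(9*7))*((z*a)+(9+z)))) (not simplifiable)
  at L: (((2+x)+x)*4) (not simplifiable)
  at LL: ((2+x)+x) (not simplifiable)
  at LLL: (2+x) (not simplifiable)
  at R: (((a+b)+(9*7))*((z*a)+(9+z))) (not simplifiable)
  at RL: ((a+b)+(9*7)) (not simplifiable)
  at RLL: (a+b) (not simplifiable)
  at RLR: (9*7) (SIMPLIFIABLE)
  at RR: ((z*a)+(9+z)) (not simplifiable)
  at RRL: (z*a) (not simplifiable)
  at RRR: (9+z) (not simplifiable)
Found simplifiable subexpr at path RLR: (9*7)
One SIMPLIFY step would give: ((((2+x)+x)*4)+(((a+b)+63)*((z*a)+(9+z))))
-> NOT in normal form.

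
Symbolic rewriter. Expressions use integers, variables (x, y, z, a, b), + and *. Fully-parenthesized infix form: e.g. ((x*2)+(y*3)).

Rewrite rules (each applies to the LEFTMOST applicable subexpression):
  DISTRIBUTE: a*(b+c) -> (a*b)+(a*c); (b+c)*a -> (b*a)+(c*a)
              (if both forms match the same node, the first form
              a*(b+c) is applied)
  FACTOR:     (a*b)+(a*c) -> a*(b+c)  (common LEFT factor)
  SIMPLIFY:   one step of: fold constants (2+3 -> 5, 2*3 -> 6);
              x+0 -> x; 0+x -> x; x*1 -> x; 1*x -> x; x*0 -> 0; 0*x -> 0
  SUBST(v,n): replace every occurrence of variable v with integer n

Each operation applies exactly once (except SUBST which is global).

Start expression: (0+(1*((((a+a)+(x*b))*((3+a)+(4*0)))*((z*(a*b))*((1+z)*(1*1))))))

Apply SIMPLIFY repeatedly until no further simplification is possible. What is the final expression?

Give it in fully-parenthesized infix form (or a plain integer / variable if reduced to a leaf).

Answer: ((((a+a)+(x*b))*(3+a))*((z*(a*b))*(1+z)))

Derivation:
Start: (0+(1*((((a+a)+(x*b))*((3+a)+(4*0)))*((z*(a*b))*((1+z)*(1*1))))))
Step 1: at root: (0+(1*((((a+a)+(x*b))*((3+a)+(4*0)))*((z*(a*b))*((1+z)*(1*1)))))) -> (1*((((a+a)+(x*b))*((3+a)+(4*0)))*((z*(a*b))*((1+z)*(1*1))))); overall: (0+(1*((((a+a)+(x*b))*((3+a)+(4*0)))*((z*(a*b))*((1+z)*(1*1)))))) -> (1*((((a+a)+(x*b))*((3+a)+(4*0)))*((z*(a*b))*((1+z)*(1*1)))))
Step 2: at root: (1*((((a+a)+(x*b))*((3+a)+(4*0)))*((z*(a*b))*((1+z)*(1*1))))) -> ((((a+a)+(x*b))*((3+a)+(4*0)))*((z*(a*b))*((1+z)*(1*1)))); overall: (1*((((a+a)+(x*b))*((3+a)+(4*0)))*((z*(a*b))*((1+z)*(1*1))))) -> ((((a+a)+(x*b))*((3+a)+(4*0)))*((z*(a*b))*((1+z)*(1*1))))
Step 3: at LRR: (4*0) -> 0; overall: ((((a+a)+(x*b))*((3+a)+(4*0)))*((z*(a*b))*((1+z)*(1*1)))) -> ((((a+a)+(x*b))*((3+a)+0))*((z*(a*b))*((1+z)*(1*1))))
Step 4: at LR: ((3+a)+0) -> (3+a); overall: ((((a+a)+(x*b))*((3+a)+0))*((z*(a*b))*((1+z)*(1*1)))) -> ((((a+a)+(x*b))*(3+a))*((z*(a*b))*((1+z)*(1*1))))
Step 5: at RRR: (1*1) -> 1; overall: ((((a+a)+(x*b))*(3+a))*((z*(a*b))*((1+z)*(1*1)))) -> ((((a+a)+(x*b))*(3+a))*((z*(a*b))*((1+z)*1)))
Step 6: at RR: ((1+z)*1) -> (1+z); overall: ((((a+a)+(x*b))*(3+a))*((z*(a*b))*((1+z)*1))) -> ((((a+a)+(x*b))*(3+a))*((z*(a*b))*(1+z)))
Fixed point: ((((a+a)+(x*b))*(3+a))*((z*(a*b))*(1+z)))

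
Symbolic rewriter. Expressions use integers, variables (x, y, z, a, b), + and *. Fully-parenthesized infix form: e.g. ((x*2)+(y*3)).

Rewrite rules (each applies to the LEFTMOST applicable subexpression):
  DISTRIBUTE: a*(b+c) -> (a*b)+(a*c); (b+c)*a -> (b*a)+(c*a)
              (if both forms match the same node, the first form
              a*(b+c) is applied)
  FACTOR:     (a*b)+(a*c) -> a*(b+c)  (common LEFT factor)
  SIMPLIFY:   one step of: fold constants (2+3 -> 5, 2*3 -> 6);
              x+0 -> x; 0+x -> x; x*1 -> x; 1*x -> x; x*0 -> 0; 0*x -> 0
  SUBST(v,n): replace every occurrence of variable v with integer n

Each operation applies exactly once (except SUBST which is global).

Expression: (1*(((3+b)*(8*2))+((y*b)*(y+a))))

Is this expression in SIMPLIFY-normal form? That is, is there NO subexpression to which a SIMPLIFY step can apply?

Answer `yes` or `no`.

Answer: no

Derivation:
Expression: (1*(((3+b)*(8*2))+((y*b)*(y+a))))
Scanning for simplifiable subexpressions (pre-order)...
  at root: (1*(((3+b)*(8*2))+((y*b)*(y+a)))) (SIMPLIFIABLE)
  at R: (((3+b)*(8*2))+((y*b)*(y+a))) (not simplifiable)
  at RL: ((3+b)*(8*2)) (not simplifiable)
  at RLL: (3+b) (not simplifiable)
  at RLR: (8*2) (SIMPLIFIABLE)
  at RR: ((y*b)*(y+a)) (not simplifiable)
  at RRL: (y*b) (not simplifiable)
  at RRR: (y+a) (not simplifiable)
Found simplifiable subexpr at path root: (1*(((3+b)*(8*2))+((y*b)*(y+a))))
One SIMPLIFY step would give: (((3+b)*(8*2))+((y*b)*(y+a)))
-> NOT in normal form.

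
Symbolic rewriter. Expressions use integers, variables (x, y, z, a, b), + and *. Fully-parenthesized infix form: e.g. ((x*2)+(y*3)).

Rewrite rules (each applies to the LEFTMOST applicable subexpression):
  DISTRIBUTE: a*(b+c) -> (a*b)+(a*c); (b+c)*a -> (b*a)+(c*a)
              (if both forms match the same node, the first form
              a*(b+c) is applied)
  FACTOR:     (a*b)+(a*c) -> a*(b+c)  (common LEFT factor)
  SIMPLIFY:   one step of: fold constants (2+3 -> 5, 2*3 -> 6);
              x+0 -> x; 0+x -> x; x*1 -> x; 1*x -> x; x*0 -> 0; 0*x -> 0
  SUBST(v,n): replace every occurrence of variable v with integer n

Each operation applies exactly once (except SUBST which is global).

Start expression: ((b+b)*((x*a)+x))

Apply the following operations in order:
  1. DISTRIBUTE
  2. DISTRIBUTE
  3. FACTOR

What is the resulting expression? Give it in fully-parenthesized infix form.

Answer: ((b*((x*a)+(x*a)))+((b+b)*x))

Derivation:
Start: ((b+b)*((x*a)+x))
Apply DISTRIBUTE at root (target: ((b+b)*((x*a)+x))): ((b+b)*((x*a)+x)) -> (((b+b)*(x*a))+((b+b)*x))
Apply DISTRIBUTE at L (target: ((b+b)*(x*a))): (((b+b)*(x*a))+((b+b)*x)) -> (((b*(x*a))+(b*(x*a)))+((b+b)*x))
Apply FACTOR at L (target: ((b*(x*a))+(b*(x*a)))): (((b*(x*a))+(b*(x*a)))+((b+b)*x)) -> ((b*((x*a)+(x*a)))+((b+b)*x))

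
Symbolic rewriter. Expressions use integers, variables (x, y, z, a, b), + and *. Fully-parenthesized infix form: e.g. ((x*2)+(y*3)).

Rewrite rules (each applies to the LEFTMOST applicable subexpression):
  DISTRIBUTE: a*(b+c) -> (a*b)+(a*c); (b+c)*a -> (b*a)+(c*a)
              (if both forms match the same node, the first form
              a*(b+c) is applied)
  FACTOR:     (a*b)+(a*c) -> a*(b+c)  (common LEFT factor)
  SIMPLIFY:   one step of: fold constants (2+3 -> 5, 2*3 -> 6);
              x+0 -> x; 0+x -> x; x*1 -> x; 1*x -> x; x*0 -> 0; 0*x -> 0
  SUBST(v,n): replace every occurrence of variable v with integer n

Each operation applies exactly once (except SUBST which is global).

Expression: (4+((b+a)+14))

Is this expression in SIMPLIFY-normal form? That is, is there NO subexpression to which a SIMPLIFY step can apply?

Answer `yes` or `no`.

Expression: (4+((b+a)+14))
Scanning for simplifiable subexpressions (pre-order)...
  at root: (4+((b+a)+14)) (not simplifiable)
  at R: ((b+a)+14) (not simplifiable)
  at RL: (b+a) (not simplifiable)
Result: no simplifiable subexpression found -> normal form.

Answer: yes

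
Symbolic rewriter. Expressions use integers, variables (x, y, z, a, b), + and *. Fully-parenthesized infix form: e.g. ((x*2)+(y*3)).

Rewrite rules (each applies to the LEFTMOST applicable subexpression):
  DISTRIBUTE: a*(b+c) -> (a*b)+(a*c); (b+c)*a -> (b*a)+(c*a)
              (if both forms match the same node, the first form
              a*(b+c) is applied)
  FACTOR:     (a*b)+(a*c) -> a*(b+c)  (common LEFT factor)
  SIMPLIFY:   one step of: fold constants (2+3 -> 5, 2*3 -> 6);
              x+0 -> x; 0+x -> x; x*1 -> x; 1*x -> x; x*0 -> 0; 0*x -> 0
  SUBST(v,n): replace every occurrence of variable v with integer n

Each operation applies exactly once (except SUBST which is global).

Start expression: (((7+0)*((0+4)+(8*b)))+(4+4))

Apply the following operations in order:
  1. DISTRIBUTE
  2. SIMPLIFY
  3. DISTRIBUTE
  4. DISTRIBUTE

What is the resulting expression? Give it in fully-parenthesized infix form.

Answer: ((((7*0)+(7*4))+((7*(8*b))+(0*(8*b))))+(4+4))

Derivation:
Start: (((7+0)*((0+4)+(8*b)))+(4+4))
Apply DISTRIBUTE at L (target: ((7+0)*((0+4)+(8*b)))): (((7+0)*((0+4)+(8*b)))+(4+4)) -> ((((7+0)*(0+4))+((7+0)*(8*b)))+(4+4))
Apply SIMPLIFY at LLL (target: (7+0)): ((((7+0)*(0+4))+((7+0)*(8*b)))+(4+4)) -> (((7*(0+4))+((7+0)*(8*b)))+(4+4))
Apply DISTRIBUTE at LL (target: (7*(0+4))): (((7*(0+4))+((7+0)*(8*b)))+(4+4)) -> ((((7*0)+(7*4))+((7+0)*(8*b)))+(4+4))
Apply DISTRIBUTE at LR (target: ((7+0)*(8*b))): ((((7*0)+(7*4))+((7+0)*(8*b)))+(4+4)) -> ((((7*0)+(7*4))+((7*(8*b))+(0*(8*b))))+(4+4))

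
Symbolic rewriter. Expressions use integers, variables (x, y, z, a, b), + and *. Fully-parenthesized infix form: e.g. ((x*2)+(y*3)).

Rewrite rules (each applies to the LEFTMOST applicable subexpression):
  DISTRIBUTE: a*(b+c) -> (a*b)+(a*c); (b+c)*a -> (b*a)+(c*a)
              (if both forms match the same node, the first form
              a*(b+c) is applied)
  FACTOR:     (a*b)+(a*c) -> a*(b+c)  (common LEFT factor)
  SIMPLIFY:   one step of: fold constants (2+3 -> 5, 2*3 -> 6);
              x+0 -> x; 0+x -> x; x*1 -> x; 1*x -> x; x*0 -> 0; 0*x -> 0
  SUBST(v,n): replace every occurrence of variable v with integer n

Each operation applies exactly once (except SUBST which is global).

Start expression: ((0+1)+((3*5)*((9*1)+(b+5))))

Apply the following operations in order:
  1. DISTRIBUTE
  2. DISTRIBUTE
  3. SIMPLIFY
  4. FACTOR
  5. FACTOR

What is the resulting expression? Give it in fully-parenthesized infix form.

Start: ((0+1)+((3*5)*((9*1)+(b+5))))
Apply DISTRIBUTE at R (target: ((3*5)*((9*1)+(b+5)))): ((0+1)+((3*5)*((9*1)+(b+5)))) -> ((0+1)+(((3*5)*(9*1))+((3*5)*(b+5))))
Apply DISTRIBUTE at RR (target: ((3*5)*(b+5))): ((0+1)+(((3*5)*(9*1))+((3*5)*(b+5)))) -> ((0+1)+(((3*5)*(9*1))+(((3*5)*b)+((3*5)*5))))
Apply SIMPLIFY at L (target: (0+1)): ((0+1)+(((3*5)*(9*1))+(((3*5)*b)+((3*5)*5)))) -> (1+(((3*5)*(9*1))+(((3*5)*b)+((3*5)*5))))
Apply FACTOR at RR (target: (((3*5)*b)+((3*5)*5))): (1+(((3*5)*(9*1))+(((3*5)*b)+((3*5)*5)))) -> (1+(((3*5)*(9*1))+((3*5)*(b+5))))
Apply FACTOR at R (target: (((3*5)*(9*1))+((3*5)*(b+5)))): (1+(((3*5)*(9*1))+((3*5)*(b+5)))) -> (1+((3*5)*((9*1)+(b+5))))

Answer: (1+((3*5)*((9*1)+(b+5))))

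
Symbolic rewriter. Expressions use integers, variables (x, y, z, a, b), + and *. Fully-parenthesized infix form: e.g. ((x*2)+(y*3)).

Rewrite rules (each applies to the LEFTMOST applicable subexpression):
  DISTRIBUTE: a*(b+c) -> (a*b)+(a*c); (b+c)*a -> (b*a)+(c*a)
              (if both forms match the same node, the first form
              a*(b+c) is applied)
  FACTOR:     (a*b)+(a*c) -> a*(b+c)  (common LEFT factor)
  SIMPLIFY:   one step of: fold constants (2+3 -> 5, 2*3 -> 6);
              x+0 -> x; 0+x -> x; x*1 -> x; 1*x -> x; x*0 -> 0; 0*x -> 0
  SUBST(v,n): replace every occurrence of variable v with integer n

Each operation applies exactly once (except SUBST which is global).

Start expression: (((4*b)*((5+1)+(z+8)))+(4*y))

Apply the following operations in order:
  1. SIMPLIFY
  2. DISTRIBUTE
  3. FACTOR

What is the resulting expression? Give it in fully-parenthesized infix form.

Start: (((4*b)*((5+1)+(z+8)))+(4*y))
Apply SIMPLIFY at LRL (target: (5+1)): (((4*b)*((5+1)+(z+8)))+(4*y)) -> (((4*b)*(6+(z+8)))+(4*y))
Apply DISTRIBUTE at L (target: ((4*b)*(6+(z+8)))): (((4*b)*(6+(z+8)))+(4*y)) -> ((((4*b)*6)+((4*b)*(z+8)))+(4*y))
Apply FACTOR at L (target: (((4*b)*6)+((4*b)*(z+8)))): ((((4*b)*6)+((4*b)*(z+8)))+(4*y)) -> (((4*b)*(6+(z+8)))+(4*y))

Answer: (((4*b)*(6+(z+8)))+(4*y))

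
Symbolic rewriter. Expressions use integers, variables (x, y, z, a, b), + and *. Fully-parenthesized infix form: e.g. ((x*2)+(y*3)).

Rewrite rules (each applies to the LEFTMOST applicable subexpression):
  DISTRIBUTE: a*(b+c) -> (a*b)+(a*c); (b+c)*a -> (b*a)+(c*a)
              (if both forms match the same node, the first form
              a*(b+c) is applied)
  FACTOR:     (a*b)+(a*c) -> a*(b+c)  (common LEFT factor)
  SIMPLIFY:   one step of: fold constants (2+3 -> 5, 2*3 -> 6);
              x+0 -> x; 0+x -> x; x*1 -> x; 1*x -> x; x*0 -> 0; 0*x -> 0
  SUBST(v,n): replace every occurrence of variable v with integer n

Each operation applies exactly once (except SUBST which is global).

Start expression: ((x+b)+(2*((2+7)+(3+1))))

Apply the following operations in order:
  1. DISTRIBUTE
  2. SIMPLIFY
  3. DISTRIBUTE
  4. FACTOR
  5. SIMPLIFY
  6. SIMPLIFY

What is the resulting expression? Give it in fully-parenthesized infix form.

Answer: ((x+b)+(18+(2*4)))

Derivation:
Start: ((x+b)+(2*((2+7)+(3+1))))
Apply DISTRIBUTE at R (target: (2*((2+7)+(3+1)))): ((x+b)+(2*((2+7)+(3+1)))) -> ((x+b)+((2*(2+7))+(2*(3+1))))
Apply SIMPLIFY at RLR (target: (2+7)): ((x+b)+((2*(2+7))+(2*(3+1)))) -> ((x+b)+((2*9)+(2*(3+1))))
Apply DISTRIBUTE at RR (target: (2*(3+1))): ((x+b)+((2*9)+(2*(3+1)))) -> ((x+b)+((2*9)+((2*3)+(2*1))))
Apply FACTOR at RR (target: ((2*3)+(2*1))): ((x+b)+((2*9)+((2*3)+(2*1)))) -> ((x+b)+((2*9)+(2*(3+1))))
Apply SIMPLIFY at RL (target: (2*9)): ((x+b)+((2*9)+(2*(3+1)))) -> ((x+b)+(18+(2*(3+1))))
Apply SIMPLIFY at RRR (target: (3+1)): ((x+b)+(18+(2*(3+1)))) -> ((x+b)+(18+(2*4)))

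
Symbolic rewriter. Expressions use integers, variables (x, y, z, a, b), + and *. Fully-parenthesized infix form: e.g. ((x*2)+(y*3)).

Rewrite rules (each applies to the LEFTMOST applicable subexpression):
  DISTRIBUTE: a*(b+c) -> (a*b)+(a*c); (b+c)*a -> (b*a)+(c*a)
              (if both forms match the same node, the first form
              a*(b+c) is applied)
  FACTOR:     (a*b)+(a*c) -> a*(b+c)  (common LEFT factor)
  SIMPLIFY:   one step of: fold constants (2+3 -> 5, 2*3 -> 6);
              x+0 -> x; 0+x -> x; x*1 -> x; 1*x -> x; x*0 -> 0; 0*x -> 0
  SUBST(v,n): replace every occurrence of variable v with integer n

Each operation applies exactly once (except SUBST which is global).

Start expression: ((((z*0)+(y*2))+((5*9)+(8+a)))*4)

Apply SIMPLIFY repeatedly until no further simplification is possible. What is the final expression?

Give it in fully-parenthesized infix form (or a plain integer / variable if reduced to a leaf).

Start: ((((z*0)+(y*2))+((5*9)+(8+a)))*4)
Step 1: at LLL: (z*0) -> 0; overall: ((((z*0)+(y*2))+((5*9)+(8+a)))*4) -> (((0+(y*2))+((5*9)+(8+a)))*4)
Step 2: at LL: (0+(y*2)) -> (y*2); overall: (((0+(y*2))+((5*9)+(8+a)))*4) -> (((y*2)+((5*9)+(8+a)))*4)
Step 3: at LRL: (5*9) -> 45; overall: (((y*2)+((5*9)+(8+a)))*4) -> (((y*2)+(45+(8+a)))*4)
Fixed point: (((y*2)+(45+(8+a)))*4)

Answer: (((y*2)+(45+(8+a)))*4)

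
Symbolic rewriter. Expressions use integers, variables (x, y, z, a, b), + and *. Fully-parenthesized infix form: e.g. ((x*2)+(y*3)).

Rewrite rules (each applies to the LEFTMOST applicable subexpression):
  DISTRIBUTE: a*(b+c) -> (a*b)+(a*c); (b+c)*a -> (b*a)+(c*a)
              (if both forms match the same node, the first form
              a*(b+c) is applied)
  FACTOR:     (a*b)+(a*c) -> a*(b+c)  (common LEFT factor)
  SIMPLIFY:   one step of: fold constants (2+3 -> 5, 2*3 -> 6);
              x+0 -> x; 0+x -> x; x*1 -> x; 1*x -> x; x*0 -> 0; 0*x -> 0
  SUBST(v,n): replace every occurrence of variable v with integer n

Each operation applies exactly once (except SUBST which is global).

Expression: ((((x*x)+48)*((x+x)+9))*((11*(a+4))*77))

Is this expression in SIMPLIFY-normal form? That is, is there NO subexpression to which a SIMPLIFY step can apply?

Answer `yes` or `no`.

Answer: yes

Derivation:
Expression: ((((x*x)+48)*((x+x)+9))*((11*(a+4))*77))
Scanning for simplifiable subexpressions (pre-order)...
  at root: ((((x*x)+48)*((x+x)+9))*((11*(a+4))*77)) (not simplifiable)
  at L: (((x*x)+48)*((x+x)+9)) (not simplifiable)
  at LL: ((x*x)+48) (not simplifiable)
  at LLL: (x*x) (not simplifiable)
  at LR: ((x+x)+9) (not simplifiable)
  at LRL: (x+x) (not simplifiable)
  at R: ((11*(a+4))*77) (not simplifiable)
  at RL: (11*(a+4)) (not simplifiable)
  at RLR: (a+4) (not simplifiable)
Result: no simplifiable subexpression found -> normal form.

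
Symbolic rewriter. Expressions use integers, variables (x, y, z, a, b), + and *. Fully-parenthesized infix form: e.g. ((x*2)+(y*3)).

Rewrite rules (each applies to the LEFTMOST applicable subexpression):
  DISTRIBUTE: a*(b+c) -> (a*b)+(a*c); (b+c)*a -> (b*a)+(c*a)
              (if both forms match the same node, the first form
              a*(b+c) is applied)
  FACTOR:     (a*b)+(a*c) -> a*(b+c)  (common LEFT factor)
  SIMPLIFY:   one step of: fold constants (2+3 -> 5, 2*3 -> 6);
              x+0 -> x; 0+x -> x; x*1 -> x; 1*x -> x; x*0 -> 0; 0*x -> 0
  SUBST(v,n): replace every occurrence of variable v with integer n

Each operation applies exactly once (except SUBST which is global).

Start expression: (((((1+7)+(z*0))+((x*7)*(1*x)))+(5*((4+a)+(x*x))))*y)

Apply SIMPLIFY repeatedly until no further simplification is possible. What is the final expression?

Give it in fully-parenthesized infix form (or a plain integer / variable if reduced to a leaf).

Start: (((((1+7)+(z*0))+((x*7)*(1*x)))+(5*((4+a)+(x*x))))*y)
Step 1: at LLLL: (1+7) -> 8; overall: (((((1+7)+(z*0))+((x*7)*(1*x)))+(5*((4+a)+(x*x))))*y) -> ((((8+(z*0))+((x*7)*(1*x)))+(5*((4+a)+(x*x))))*y)
Step 2: at LLLR: (z*0) -> 0; overall: ((((8+(z*0))+((x*7)*(1*x)))+(5*((4+a)+(x*x))))*y) -> ((((8+0)+((x*7)*(1*x)))+(5*((4+a)+(x*x))))*y)
Step 3: at LLL: (8+0) -> 8; overall: ((((8+0)+((x*7)*(1*x)))+(5*((4+a)+(x*x))))*y) -> (((8+((x*7)*(1*x)))+(5*((4+a)+(x*x))))*y)
Step 4: at LLRR: (1*x) -> x; overall: (((8+((x*7)*(1*x)))+(5*((4+a)+(x*x))))*y) -> (((8+((x*7)*x))+(5*((4+a)+(x*x))))*y)
Fixed point: (((8+((x*7)*x))+(5*((4+a)+(x*x))))*y)

Answer: (((8+((x*7)*x))+(5*((4+a)+(x*x))))*y)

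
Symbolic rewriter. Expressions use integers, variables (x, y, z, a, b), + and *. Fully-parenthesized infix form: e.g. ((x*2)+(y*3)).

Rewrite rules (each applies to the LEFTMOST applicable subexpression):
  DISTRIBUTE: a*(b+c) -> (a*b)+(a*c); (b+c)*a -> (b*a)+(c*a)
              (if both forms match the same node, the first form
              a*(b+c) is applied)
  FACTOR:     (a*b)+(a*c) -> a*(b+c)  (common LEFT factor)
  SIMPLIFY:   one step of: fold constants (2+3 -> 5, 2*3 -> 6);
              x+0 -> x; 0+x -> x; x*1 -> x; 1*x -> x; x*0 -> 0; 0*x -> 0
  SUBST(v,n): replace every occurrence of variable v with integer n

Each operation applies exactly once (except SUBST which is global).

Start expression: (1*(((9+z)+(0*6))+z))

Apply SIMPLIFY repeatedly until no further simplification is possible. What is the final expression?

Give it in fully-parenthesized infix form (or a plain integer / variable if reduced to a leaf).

Start: (1*(((9+z)+(0*6))+z))
Step 1: at root: (1*(((9+z)+(0*6))+z)) -> (((9+z)+(0*6))+z); overall: (1*(((9+z)+(0*6))+z)) -> (((9+z)+(0*6))+z)
Step 2: at LR: (0*6) -> 0; overall: (((9+z)+(0*6))+z) -> (((9+z)+0)+z)
Step 3: at L: ((9+z)+0) -> (9+z); overall: (((9+z)+0)+z) -> ((9+z)+z)
Fixed point: ((9+z)+z)

Answer: ((9+z)+z)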